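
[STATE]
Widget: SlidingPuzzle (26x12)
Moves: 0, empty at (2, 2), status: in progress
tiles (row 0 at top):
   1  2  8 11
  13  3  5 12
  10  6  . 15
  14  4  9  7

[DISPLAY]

┌────┬────┬────┬────┐     
│  1 │  2 │  8 │ 11 │     
├────┼────┼────┼────┤     
│ 13 │  3 │  5 │ 12 │     
├────┼────┼────┼────┤     
│ 10 │  6 │    │ 15 │     
├────┼────┼────┼────┤     
│ 14 │  4 │  9 │  7 │     
└────┴────┴────┴────┘     
Moves: 0                  
                          
                          


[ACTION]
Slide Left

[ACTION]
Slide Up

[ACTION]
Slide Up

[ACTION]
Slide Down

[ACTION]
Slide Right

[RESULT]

┌────┬────┬────┬────┐     
│  1 │  2 │  8 │ 11 │     
├────┼────┼────┼────┤     
│ 13 │  3 │  5 │ 12 │     
├────┼────┼────┼────┤     
│ 10 │  6 │    │ 15 │     
├────┼────┼────┼────┤     
│ 14 │  4 │  9 │  7 │     
└────┴────┴────┴────┘     
Moves: 4                  
                          
                          


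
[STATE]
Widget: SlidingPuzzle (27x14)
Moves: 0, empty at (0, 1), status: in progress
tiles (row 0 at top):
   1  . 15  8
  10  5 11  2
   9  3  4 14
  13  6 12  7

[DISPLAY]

┌────┬────┬────┬────┐      
│  1 │    │ 15 │  8 │      
├────┼────┼────┼────┤      
│ 10 │  5 │ 11 │  2 │      
├────┼────┼────┼────┤      
│  9 │  3 │  4 │ 14 │      
├────┼────┼────┼────┤      
│ 13 │  6 │ 12 │  7 │      
└────┴────┴────┴────┘      
Moves: 0                   
                           
                           
                           
                           


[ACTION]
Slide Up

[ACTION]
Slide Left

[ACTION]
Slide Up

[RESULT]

┌────┬────┬────┬────┐      
│  1 │  5 │ 15 │  8 │      
├────┼────┼────┼────┤      
│ 10 │ 11 │  4 │  2 │      
├────┼────┼────┼────┤      
│  9 │  3 │    │ 14 │      
├────┼────┼────┼────┤      
│ 13 │  6 │ 12 │  7 │      
└────┴────┴────┴────┘      
Moves: 3                   
                           
                           
                           
                           


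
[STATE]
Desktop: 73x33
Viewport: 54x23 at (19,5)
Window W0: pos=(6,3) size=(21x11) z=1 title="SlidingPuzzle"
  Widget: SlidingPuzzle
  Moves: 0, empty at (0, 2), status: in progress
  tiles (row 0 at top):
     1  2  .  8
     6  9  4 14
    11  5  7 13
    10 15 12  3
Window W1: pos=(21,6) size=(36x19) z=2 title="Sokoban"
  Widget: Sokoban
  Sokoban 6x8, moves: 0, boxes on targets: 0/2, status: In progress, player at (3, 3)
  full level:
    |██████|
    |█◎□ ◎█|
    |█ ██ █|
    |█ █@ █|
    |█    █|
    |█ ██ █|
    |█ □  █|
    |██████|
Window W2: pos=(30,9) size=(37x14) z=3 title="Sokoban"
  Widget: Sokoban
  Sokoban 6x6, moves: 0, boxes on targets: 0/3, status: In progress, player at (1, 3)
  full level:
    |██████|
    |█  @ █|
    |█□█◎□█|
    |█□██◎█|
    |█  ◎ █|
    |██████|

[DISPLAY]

───────┨                                              
──┏━━━━━━━━━━━━━━━━━━━━━━━━━━━━━━━━━━┓                
  ┃ Sokoban                          ┃                
──┠──────────────────────────────────┨                
 4┃██████  ┏━━━━━━━━━━━━━━━━━━━━━━━━━━━━━━━━━━━┓      
──┃█◎□ ◎█  ┃ Sokoban                           ┃      
 7┃█ ██ █  ┠───────────────────────────────────┨      
──┃█ █@ █  ┃██████                             ┃      
━━┃█    █  ┃█  @ █                             ┃      
  ┃█ ██ █  ┃█□█◎□█                             ┃      
  ┃█ □  █  ┃█□██◎█                             ┃      
  ┃██████  ┃█  ◎ █                             ┃      
  ┃Moves: 0┃██████                             ┃      
  ┃        ┃Moves: 0  0/3                      ┃      
  ┃        ┃                                   ┃      
  ┃        ┃                                   ┃      
  ┃        ┃                                   ┃      
  ┃        ┗━━━━━━━━━━━━━━━━━━━━━━━━━━━━━━━━━━━┛      
  ┃                                  ┃                
  ┗━━━━━━━━━━━━━━━━━━━━━━━━━━━━━━━━━━┛                
                                                      
                                                      
                                                      


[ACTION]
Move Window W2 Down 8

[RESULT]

───────┨                                              
──┏━━━━━━━━━━━━━━━━━━━━━━━━━━━━━━━━━━┓                
  ┃ Sokoban                          ┃                
──┠──────────────────────────────────┨                
 4┃██████                            ┃                
──┃█◎□ ◎█                            ┃                
 7┃█ ██ █                            ┃                
──┃█ █@ █                            ┃                
━━┃█    █                            ┃                
  ┃█ ██ █                            ┃                
  ┃█ □  █                            ┃                
  ┃██████                            ┃                
  ┃Moves: 0┏━━━━━━━━━━━━━━━━━━━━━━━━━━━━━━━━━━━┓      
  ┃        ┃ Sokoban                           ┃      
  ┃        ┠───────────────────────────────────┨      
  ┃        ┃██████                             ┃      
  ┃        ┃█  @ █                             ┃      
  ┃        ┃█□█◎□█                             ┃      
  ┃        ┃█□██◎█                             ┃      
  ┗━━━━━━━━┃█  ◎ █                             ┃      
           ┃██████                             ┃      
           ┃Moves: 0  0/3                      ┃      
           ┃                                   ┃      


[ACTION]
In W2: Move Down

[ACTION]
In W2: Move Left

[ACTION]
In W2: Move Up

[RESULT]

───────┨                                              
──┏━━━━━━━━━━━━━━━━━━━━━━━━━━━━━━━━━━┓                
  ┃ Sokoban                          ┃                
──┠──────────────────────────────────┨                
 4┃██████                            ┃                
──┃█◎□ ◎█                            ┃                
 7┃█ ██ █                            ┃                
──┃█ █@ █                            ┃                
━━┃█    █                            ┃                
  ┃█ ██ █                            ┃                
  ┃█ □  █                            ┃                
  ┃██████                            ┃                
  ┃Moves: 0┏━━━━━━━━━━━━━━━━━━━━━━━━━━━━━━━━━━━┓      
  ┃        ┃ Sokoban                           ┃      
  ┃        ┠───────────────────────────────────┨      
  ┃        ┃██████                             ┃      
  ┃        ┃█  @ █                             ┃      
  ┃        ┃█□█◎□█                             ┃      
  ┃        ┃█□██◎█                             ┃      
  ┗━━━━━━━━┃█  ◎ █                             ┃      
           ┃██████                             ┃      
           ┃Moves: 2  0/3                      ┃      
           ┃                                   ┃      


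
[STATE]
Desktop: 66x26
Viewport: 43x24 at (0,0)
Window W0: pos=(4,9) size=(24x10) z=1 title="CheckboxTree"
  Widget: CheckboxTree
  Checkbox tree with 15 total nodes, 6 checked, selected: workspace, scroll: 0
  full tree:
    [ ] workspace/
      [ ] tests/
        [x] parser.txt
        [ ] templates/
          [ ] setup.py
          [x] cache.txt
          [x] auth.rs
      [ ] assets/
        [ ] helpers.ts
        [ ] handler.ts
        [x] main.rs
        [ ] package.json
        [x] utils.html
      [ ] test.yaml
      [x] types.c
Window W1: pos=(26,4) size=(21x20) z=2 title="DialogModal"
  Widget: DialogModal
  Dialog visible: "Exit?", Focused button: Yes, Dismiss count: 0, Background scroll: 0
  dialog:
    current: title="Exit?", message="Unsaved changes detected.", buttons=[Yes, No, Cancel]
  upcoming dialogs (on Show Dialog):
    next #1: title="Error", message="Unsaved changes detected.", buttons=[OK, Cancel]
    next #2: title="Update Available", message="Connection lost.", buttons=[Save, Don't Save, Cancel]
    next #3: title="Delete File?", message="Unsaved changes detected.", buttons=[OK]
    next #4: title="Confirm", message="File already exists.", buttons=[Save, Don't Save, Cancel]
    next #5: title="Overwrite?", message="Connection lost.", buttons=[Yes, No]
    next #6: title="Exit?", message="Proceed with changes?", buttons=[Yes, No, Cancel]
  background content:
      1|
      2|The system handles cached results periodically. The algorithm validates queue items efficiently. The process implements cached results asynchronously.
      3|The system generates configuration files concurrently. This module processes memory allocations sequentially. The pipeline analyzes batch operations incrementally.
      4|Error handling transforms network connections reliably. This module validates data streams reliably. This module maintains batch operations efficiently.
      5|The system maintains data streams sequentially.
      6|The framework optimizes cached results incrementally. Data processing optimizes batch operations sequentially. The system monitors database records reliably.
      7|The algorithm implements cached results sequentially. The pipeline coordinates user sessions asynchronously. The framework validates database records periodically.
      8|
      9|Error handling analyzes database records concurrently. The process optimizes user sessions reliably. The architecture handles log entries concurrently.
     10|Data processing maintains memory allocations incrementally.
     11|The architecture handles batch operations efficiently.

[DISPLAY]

                                           
                                           
                                           
                                           
                          ┏━━━━━━━━━━━━━━━━
                          ┃ DialogModal    
                          ┠────────────────
                          ┃                
                          ┃The system handl
    ┏━━━━━━━━━━━━━━━━━━━━━┃The system gener
    ┃ CheckboxTree        ┃Error handling t
    ┠─────────────────────┃The system maint
    ┃>[-] workspace/      ┃Th┌─────────────
    ┃   [-] tests/        ┃Th│    Exit?    
    ┃     [x] parser.txt  ┃  │Unsaved chang
    ┃     [-] templates/  ┃Er│[Yes]  No   C
    ┃       [ ] setup.py  ┃Da└─────────────
    ┃       [x] cache.txt ┃The architecture
    ┗━━━━━━━━━━━━━━━━━━━━━┃                
                          ┃                
                          ┃                
                          ┃                
                          ┃                
                          ┗━━━━━━━━━━━━━━━━


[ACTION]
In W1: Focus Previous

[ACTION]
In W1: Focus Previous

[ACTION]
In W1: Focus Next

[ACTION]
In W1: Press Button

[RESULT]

                                           
                                           
                                           
                                           
                          ┏━━━━━━━━━━━━━━━━
                          ┃ DialogModal    
                          ┠────────────────
                          ┃                
                          ┃The system handl
    ┏━━━━━━━━━━━━━━━━━━━━━┃The system gener
    ┃ CheckboxTree        ┃Error handling t
    ┠─────────────────────┃The system maint
    ┃>[-] workspace/      ┃The framework op
    ┃   [-] tests/        ┃The algorithm im
    ┃     [x] parser.txt  ┃                
    ┃     [-] templates/  ┃Error handling a
    ┃       [ ] setup.py  ┃Data processing 
    ┃       [x] cache.txt ┃The architecture
    ┗━━━━━━━━━━━━━━━━━━━━━┃                
                          ┃                
                          ┃                
                          ┃                
                          ┃                
                          ┗━━━━━━━━━━━━━━━━


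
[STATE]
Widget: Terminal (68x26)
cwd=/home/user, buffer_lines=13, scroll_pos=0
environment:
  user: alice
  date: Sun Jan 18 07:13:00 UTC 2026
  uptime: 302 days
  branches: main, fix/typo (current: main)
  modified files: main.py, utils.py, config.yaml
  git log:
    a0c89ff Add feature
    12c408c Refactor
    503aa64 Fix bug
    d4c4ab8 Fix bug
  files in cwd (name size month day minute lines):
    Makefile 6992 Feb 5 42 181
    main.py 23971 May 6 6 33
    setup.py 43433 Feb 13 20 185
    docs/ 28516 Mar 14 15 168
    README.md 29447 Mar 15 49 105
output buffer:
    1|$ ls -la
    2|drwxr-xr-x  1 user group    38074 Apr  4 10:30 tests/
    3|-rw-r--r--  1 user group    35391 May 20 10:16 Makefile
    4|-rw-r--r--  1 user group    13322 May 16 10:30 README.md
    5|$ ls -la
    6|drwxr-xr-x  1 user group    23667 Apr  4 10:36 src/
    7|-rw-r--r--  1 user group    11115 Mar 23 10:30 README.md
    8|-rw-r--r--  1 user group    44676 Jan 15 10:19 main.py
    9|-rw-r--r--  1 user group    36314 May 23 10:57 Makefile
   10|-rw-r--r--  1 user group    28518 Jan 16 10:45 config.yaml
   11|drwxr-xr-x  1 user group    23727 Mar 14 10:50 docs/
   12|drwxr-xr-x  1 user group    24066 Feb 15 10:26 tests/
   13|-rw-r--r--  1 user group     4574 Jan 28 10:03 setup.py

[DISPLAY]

$ ls -la                                                            
drwxr-xr-x  1 user group    38074 Apr  4 10:30 tests/               
-rw-r--r--  1 user group    35391 May 20 10:16 Makefile             
-rw-r--r--  1 user group    13322 May 16 10:30 README.md            
$ ls -la                                                            
drwxr-xr-x  1 user group    23667 Apr  4 10:36 src/                 
-rw-r--r--  1 user group    11115 Mar 23 10:30 README.md            
-rw-r--r--  1 user group    44676 Jan 15 10:19 main.py              
-rw-r--r--  1 user group    36314 May 23 10:57 Makefile             
-rw-r--r--  1 user group    28518 Jan 16 10:45 config.yaml          
drwxr-xr-x  1 user group    23727 Mar 14 10:50 docs/                
drwxr-xr-x  1 user group    24066 Feb 15 10:26 tests/               
-rw-r--r--  1 user group     4574 Jan 28 10:03 setup.py             
$ █                                                                 
                                                                    
                                                                    
                                                                    
                                                                    
                                                                    
                                                                    
                                                                    
                                                                    
                                                                    
                                                                    
                                                                    
                                                                    


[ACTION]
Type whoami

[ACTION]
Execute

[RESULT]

$ ls -la                                                            
drwxr-xr-x  1 user group    38074 Apr  4 10:30 tests/               
-rw-r--r--  1 user group    35391 May 20 10:16 Makefile             
-rw-r--r--  1 user group    13322 May 16 10:30 README.md            
$ ls -la                                                            
drwxr-xr-x  1 user group    23667 Apr  4 10:36 src/                 
-rw-r--r--  1 user group    11115 Mar 23 10:30 README.md            
-rw-r--r--  1 user group    44676 Jan 15 10:19 main.py              
-rw-r--r--  1 user group    36314 May 23 10:57 Makefile             
-rw-r--r--  1 user group    28518 Jan 16 10:45 config.yaml          
drwxr-xr-x  1 user group    23727 Mar 14 10:50 docs/                
drwxr-xr-x  1 user group    24066 Feb 15 10:26 tests/               
-rw-r--r--  1 user group     4574 Jan 28 10:03 setup.py             
$ whoami                                                            
alice                                                               
$ █                                                                 
                                                                    
                                                                    
                                                                    
                                                                    
                                                                    
                                                                    
                                                                    
                                                                    
                                                                    
                                                                    


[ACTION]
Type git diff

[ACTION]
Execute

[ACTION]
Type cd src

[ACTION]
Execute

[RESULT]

$ ls -la                                                            
drwxr-xr-x  1 user group    38074 Apr  4 10:30 tests/               
-rw-r--r--  1 user group    35391 May 20 10:16 Makefile             
-rw-r--r--  1 user group    13322 May 16 10:30 README.md            
$ ls -la                                                            
drwxr-xr-x  1 user group    23667 Apr  4 10:36 src/                 
-rw-r--r--  1 user group    11115 Mar 23 10:30 README.md            
-rw-r--r--  1 user group    44676 Jan 15 10:19 main.py              
-rw-r--r--  1 user group    36314 May 23 10:57 Makefile             
-rw-r--r--  1 user group    28518 Jan 16 10:45 config.yaml          
drwxr-xr-x  1 user group    23727 Mar 14 10:50 docs/                
drwxr-xr-x  1 user group    24066 Feb 15 10:26 tests/               
-rw-r--r--  1 user group     4574 Jan 28 10:03 setup.py             
$ whoami                                                            
alice                                                               
$ git diff                                                          
diff --git a/main.py b/main.py                                      
--- a/main.py                                                       
+++ b/main.py                                                       
@@ -1,3 +1,4 @@                                                     
+# updated                                                          
 import sys                                                         
$ cd src                                                            
                                                                    
$ █                                                                 
                                                                    


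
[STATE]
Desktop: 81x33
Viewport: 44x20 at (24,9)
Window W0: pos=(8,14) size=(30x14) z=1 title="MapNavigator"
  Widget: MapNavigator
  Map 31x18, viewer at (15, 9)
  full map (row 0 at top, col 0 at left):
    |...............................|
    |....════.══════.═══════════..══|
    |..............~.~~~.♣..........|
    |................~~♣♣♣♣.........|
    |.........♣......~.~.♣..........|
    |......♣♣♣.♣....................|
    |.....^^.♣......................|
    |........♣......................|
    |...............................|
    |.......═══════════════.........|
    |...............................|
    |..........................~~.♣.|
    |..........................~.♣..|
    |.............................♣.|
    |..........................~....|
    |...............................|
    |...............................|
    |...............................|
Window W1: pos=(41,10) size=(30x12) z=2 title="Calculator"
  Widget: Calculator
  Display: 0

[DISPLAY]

                                            
                 ┏━━━━━━━━━━━━━━━━━━━━━━━━━━
                 ┃ Calculator               
                 ┠──────────────────────────
                 ┃                          
━━━━━━━━━━━━━┓   ┃┌───┬───┬───┬───┐         
             ┃   ┃│ 7 │ 8 │ 9 │ ÷ │         
─────────────┨   ┃├───┼───┼───┼───┤         
~.~.♣........┃   ┃│ 4 │ 5 │ 6 │ × │         
.............┃   ┃├───┼───┼───┼───┤         
.............┃   ┃│ 1 │ 2 │ 3 │ - │         
.............┃   ┃└───┴───┴───┴───┘         
.............┃   ┗━━━━━━━━━━━━━━━━━━━━━━━━━━
══════.......┃                              
.............┃                              
..........~~.┃                              
..........~.♣┃                              
.............┃                              
━━━━━━━━━━━━━┛                              
                                            


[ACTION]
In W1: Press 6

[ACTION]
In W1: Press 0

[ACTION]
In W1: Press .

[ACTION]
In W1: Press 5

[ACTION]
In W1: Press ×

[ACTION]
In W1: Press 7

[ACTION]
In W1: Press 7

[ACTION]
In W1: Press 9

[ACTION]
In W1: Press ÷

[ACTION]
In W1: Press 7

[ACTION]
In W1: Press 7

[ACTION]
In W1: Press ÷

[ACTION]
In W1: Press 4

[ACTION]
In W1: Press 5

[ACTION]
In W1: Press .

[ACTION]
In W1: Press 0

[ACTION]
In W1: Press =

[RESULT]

                                            
                 ┏━━━━━━━━━━━━━━━━━━━━━━━━━━
                 ┃ Calculator               
                 ┠──────────────────────────
                 ┃                  13.60158
━━━━━━━━━━━━━┓   ┃┌───┬───┬───┬───┐         
             ┃   ┃│ 7 │ 8 │ 9 │ ÷ │         
─────────────┨   ┃├───┼───┼───┼───┤         
~.~.♣........┃   ┃│ 4 │ 5 │ 6 │ × │         
.............┃   ┃├───┼───┼───┼───┤         
.............┃   ┃│ 1 │ 2 │ 3 │ - │         
.............┃   ┃└───┴───┴───┴───┘         
.............┃   ┗━━━━━━━━━━━━━━━━━━━━━━━━━━
══════.......┃                              
.............┃                              
..........~~.┃                              
..........~.♣┃                              
.............┃                              
━━━━━━━━━━━━━┛                              
                                            


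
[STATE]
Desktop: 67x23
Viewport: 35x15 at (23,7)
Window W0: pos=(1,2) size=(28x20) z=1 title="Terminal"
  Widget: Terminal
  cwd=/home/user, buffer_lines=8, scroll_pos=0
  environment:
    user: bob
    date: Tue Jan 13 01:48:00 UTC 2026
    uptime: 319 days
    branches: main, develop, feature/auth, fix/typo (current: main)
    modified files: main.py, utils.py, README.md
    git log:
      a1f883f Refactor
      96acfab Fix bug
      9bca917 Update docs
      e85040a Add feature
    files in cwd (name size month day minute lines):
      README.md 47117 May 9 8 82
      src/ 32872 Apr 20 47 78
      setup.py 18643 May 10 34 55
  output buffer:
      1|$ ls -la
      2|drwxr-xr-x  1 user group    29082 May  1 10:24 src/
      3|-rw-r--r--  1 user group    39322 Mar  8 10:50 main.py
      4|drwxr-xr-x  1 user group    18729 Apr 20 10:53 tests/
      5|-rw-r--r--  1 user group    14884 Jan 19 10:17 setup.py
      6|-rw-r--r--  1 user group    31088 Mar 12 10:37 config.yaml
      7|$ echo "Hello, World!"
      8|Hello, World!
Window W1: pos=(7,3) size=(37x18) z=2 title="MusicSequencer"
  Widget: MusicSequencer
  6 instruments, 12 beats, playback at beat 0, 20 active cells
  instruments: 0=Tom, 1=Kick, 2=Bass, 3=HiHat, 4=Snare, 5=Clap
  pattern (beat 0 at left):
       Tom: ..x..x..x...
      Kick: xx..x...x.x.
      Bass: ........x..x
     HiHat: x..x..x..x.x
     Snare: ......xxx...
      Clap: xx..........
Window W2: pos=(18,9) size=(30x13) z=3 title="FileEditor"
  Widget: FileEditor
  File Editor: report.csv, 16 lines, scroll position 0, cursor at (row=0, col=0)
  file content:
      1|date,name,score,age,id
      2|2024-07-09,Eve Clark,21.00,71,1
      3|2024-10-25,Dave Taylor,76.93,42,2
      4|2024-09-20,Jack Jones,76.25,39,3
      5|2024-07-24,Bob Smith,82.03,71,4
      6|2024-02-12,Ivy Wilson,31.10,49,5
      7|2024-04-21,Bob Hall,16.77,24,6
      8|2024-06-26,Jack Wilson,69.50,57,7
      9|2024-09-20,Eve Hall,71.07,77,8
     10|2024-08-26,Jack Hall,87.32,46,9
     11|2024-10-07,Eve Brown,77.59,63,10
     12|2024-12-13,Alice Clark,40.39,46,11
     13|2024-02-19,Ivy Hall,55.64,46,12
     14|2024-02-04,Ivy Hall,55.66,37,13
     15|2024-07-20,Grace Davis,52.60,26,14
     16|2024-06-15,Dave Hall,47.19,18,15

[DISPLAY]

···                 ┃              
·█·                 ┃              
━━━━━━━━━━━━━━━━━━━━━━━━┓          
eEditor                 ┃          
────────────────────────┨          
,name,score,age,id     ▲┃          
-07-09,Eve Clark,21.00,█┃          
-10-25,Dave Taylor,76.9░┃          
-09-20,Jack Jones,76.25░┃          
-07-24,Bob Smith,82.03,░┃          
-02-12,Ivy Wilson,31.10░┃          
-04-21,Bob Hall,16.77,2░┃          
-06-26,Jack Wilson,69.5░┃          
-09-20,Eve Hall,71.07,7▼┃          
━━━━━━━━━━━━━━━━━━━━━━━━┛          


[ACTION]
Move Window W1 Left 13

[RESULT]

             ┃                     
             ┃                     
━━━━━━━━━━━━━━━━━━━━━━━━┓          
eEditor                 ┃          
────────────────────────┨          
,name,score,age,id     ▲┃          
-07-09,Eve Clark,21.00,█┃          
-10-25,Dave Taylor,76.9░┃          
-09-20,Jack Jones,76.25░┃          
-07-24,Bob Smith,82.03,░┃          
-02-12,Ivy Wilson,31.10░┃          
-04-21,Bob Hall,16.77,2░┃          
-06-26,Jack Wilson,69.5░┃          
-09-20,Eve Hall,71.07,7▼┃          
━━━━━━━━━━━━━━━━━━━━━━━━┛          


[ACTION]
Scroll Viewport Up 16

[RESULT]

                                   
                                   
━━━━━┓                             
━━━━━━━━━━━━━┓                     
             ┃                     
─────────────┨                     
             ┃                     
             ┃                     
             ┃                     
━━━━━━━━━━━━━━━━━━━━━━━━┓          
eEditor                 ┃          
────────────────────────┨          
,name,score,age,id     ▲┃          
-07-09,Eve Clark,21.00,█┃          
-10-25,Dave Taylor,76.9░┃          


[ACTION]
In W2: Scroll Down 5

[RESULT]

                                   
                                   
━━━━━┓                             
━━━━━━━━━━━━━┓                     
             ┃                     
─────────────┨                     
             ┃                     
             ┃                     
             ┃                     
━━━━━━━━━━━━━━━━━━━━━━━━┓          
eEditor                 ┃          
────────────────────────┨          
-02-12,Ivy Wilson,31.10▲┃          
-04-21,Bob Hall,16.77,2░┃          
-06-26,Jack Wilson,69.5░┃          


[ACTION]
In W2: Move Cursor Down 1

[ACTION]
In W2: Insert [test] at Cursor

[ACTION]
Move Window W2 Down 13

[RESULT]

                                   
                                   
━━━━━┓                             
━━━━━━━━━━━━━┓                     
             ┃                     
─────────────┨                     
             ┃                     
             ┃                     
             ┃                     
             ┃                     
━━━━━━━━━━━━━━━━━━━━━━━━┓          
eEditor                 ┃          
────────────────────────┨          
-02-12,Ivy Wilson,31.10▲┃          
-04-21,Bob Hall,16.77,2░┃          


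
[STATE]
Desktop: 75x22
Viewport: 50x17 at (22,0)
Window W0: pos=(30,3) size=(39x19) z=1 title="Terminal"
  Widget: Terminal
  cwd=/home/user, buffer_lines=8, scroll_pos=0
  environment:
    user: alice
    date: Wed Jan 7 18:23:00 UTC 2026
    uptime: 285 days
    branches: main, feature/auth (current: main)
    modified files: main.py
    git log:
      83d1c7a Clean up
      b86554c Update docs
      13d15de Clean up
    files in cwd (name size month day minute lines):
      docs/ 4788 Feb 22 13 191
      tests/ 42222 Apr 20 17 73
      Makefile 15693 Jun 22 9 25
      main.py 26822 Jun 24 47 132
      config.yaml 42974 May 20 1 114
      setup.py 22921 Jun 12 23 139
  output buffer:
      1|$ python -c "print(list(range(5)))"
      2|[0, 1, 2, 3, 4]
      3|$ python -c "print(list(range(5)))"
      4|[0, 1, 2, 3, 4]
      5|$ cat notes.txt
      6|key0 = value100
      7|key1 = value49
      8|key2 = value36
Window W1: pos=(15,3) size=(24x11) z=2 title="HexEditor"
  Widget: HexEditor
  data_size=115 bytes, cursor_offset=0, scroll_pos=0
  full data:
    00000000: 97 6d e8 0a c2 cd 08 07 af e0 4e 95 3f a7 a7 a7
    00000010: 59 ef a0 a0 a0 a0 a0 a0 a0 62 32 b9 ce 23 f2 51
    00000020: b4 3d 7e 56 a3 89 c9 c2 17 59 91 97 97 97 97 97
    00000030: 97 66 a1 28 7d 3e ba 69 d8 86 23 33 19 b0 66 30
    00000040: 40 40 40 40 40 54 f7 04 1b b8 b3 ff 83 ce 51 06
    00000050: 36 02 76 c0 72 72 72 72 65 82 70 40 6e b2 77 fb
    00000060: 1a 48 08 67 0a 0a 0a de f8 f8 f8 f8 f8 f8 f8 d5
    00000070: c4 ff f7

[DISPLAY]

                                                  
                                                  
                                                  
━━━━━━━━━━━━━━━━┓━━━━━━━━━━━━━━━━━━━━━━━━━━━━━┓   
itor            ┃l                            ┃   
────────────────┨─────────────────────────────┨   
00  97 6d e8 0a ┃ -c "print(list(range(5)))"  ┃   
10  59 ef a0 a0 ┃, 3, 4]                      ┃   
20  b4 3d 7e 56 ┃ -c "print(list(range(5)))"  ┃   
30  97 66 a1 28 ┃, 3, 4]                      ┃   
40  40 40 40 40 ┃tes.txt                      ┃   
50  36 02 76 c0 ┃alue100                      ┃   
60  1a 48 08 67 ┃alue49                       ┃   
━━━━━━━━━━━━━━━━┛alue36                       ┃   
        ┃$ █                                  ┃   
        ┃                                     ┃   
        ┃                                     ┃   


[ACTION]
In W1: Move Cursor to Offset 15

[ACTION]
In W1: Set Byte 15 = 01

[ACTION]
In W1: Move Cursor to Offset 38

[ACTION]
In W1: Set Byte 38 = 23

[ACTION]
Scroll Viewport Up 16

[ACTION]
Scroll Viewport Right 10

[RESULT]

                                                  
                                                  
                                                  
━━━━━━━━━━━━━┓━━━━━━━━━━━━━━━━━━━━━━━━━━━━━┓      
r            ┃l                            ┃      
─────────────┨─────────────────────────────┨      
 97 6d e8 0a ┃ -c "print(list(range(5)))"  ┃      
 59 ef a0 a0 ┃, 3, 4]                      ┃      
 b4 3d 7e 56 ┃ -c "print(list(range(5)))"  ┃      
 97 66 a1 28 ┃, 3, 4]                      ┃      
 40 40 40 40 ┃tes.txt                      ┃      
 36 02 76 c0 ┃alue100                      ┃      
 1a 48 08 67 ┃alue49                       ┃      
━━━━━━━━━━━━━┛alue36                       ┃      
     ┃$ █                                  ┃      
     ┃                                     ┃      
     ┃                                     ┃      


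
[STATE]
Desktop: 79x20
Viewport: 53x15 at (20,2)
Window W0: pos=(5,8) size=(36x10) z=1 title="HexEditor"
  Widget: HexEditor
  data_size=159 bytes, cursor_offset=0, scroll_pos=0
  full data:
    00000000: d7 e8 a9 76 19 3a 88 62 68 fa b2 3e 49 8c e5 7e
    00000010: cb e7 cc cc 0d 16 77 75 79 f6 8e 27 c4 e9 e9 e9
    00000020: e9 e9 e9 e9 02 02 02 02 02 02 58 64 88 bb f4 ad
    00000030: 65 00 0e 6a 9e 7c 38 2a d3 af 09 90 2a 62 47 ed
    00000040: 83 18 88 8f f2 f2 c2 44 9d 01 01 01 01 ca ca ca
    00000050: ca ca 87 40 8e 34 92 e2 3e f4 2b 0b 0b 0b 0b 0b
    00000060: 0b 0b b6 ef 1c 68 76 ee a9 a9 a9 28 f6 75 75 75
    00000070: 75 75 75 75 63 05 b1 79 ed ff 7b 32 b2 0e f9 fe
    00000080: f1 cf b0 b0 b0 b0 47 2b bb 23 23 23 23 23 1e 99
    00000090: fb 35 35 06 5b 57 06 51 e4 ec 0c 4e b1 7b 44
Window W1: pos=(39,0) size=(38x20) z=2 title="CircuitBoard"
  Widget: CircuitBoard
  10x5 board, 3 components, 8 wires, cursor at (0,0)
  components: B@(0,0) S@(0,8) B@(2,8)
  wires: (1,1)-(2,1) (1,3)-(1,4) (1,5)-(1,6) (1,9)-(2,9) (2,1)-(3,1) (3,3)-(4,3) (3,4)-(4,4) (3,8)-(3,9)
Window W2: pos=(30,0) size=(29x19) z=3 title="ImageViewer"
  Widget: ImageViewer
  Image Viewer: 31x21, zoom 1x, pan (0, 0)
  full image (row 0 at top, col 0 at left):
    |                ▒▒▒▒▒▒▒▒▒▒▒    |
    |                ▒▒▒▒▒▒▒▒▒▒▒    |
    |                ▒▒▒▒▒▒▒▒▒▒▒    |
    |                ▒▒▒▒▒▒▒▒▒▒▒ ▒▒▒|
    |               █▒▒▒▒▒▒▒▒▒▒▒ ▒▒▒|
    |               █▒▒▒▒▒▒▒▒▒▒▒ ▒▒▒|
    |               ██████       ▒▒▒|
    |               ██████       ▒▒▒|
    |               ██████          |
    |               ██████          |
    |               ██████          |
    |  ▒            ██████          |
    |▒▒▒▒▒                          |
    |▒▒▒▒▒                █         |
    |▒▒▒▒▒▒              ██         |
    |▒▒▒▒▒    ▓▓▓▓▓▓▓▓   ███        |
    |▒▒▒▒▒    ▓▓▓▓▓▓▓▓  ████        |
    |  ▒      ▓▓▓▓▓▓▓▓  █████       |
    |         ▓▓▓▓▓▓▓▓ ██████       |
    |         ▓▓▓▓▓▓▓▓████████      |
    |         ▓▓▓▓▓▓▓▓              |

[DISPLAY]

          ┠───────────────────────────┨──────────────
          ┃                ▒▒▒▒▒▒▒▒▒▒▒┃8 9           
          ┃                ▒▒▒▒▒▒▒▒▒▒▒┃              
          ┃                ▒▒▒▒▒▒▒▒▒▒▒┃              
          ┃                ▒▒▒▒▒▒▒▒▒▒▒┃ ·   · ─ ·    
          ┃               █▒▒▒▒▒▒▒▒▒▒▒┃              
━━━━━━━━━━┃               █▒▒▒▒▒▒▒▒▒▒▒┃              
          ┃               ██████      ┃              
──────────┃               ██████      ┃ ·            
8 a9 76 19┃               ██████      ┃ │            
7 cc cc 0d┃               ██████      ┃ ·            
9 e9 e9 02┃               ██████      ┃              
0 0e 6a 9e┃  ▒            ██████      ┃              
8 88 8f f2┃▒▒▒▒▒                      ┃              
a 87 40 8e┃▒▒▒▒▒                █     ┃              


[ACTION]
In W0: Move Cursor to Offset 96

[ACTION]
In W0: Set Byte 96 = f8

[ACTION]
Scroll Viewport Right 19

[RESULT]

    ┠───────────────────────────┨─────────────────┨  
    ┃                ▒▒▒▒▒▒▒▒▒▒▒┃8 9              ┃  
    ┃                ▒▒▒▒▒▒▒▒▒▒▒┃                 ┃  
    ┃                ▒▒▒▒▒▒▒▒▒▒▒┃                 ┃  
    ┃                ▒▒▒▒▒▒▒▒▒▒▒┃ ·   · ─ ·       ┃  
    ┃               █▒▒▒▒▒▒▒▒▒▒▒┃                 ┃  
━━━━┃               █▒▒▒▒▒▒▒▒▒▒▒┃                 ┃  
    ┃               ██████      ┃                 ┃  
────┃               ██████      ┃ ·               ┃  
6 19┃               ██████      ┃ │               ┃  
c 0d┃               ██████      ┃ ·               ┃  
9 02┃               ██████      ┃                 ┃  
a 9e┃  ▒            ██████      ┃                 ┃  
f f2┃▒▒▒▒▒                      ┃                 ┃  
0 8e┃▒▒▒▒▒                █     ┃                 ┃  
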